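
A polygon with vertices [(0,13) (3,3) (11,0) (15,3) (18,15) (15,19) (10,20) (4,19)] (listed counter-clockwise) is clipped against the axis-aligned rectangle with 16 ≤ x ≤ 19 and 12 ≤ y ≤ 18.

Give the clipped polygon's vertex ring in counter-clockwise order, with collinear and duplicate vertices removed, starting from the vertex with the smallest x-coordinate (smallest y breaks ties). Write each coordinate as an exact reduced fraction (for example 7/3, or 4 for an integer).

Clipped polygon: [(16,12) (69/4,12) (18,15) (16,53/3)]

1. After x ≥ 16: [(16,7) (18,15) (16,53/3)]
2. After x ≤ 19: [(16,7) (18,15) (16,53/3)]
3. After y ≥ 12: [(16,12) (69/4,12) (18,15) (16,53/3)]
4. After y ≤ 18: [(16,12) (69/4,12) (18,15) (16,53/3)]
5. Canonical ring: [(16,12) (69/4,12) (18,15) (16,53/3)]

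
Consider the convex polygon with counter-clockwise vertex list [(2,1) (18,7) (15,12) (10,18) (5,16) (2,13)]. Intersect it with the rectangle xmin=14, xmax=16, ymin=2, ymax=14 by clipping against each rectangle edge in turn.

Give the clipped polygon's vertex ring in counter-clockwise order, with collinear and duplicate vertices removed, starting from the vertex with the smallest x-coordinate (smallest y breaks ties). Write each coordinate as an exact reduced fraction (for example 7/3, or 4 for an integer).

1. After x ≥ 14: [(14,11/2) (18,7) (15,12) (14,66/5)]
2. After x ≤ 16: [(14,11/2) (16,25/4) (16,31/3) (15,12) (14,66/5)]
3. After y ≥ 2: [(14,11/2) (16,25/4) (16,31/3) (15,12) (14,66/5)]
4. After y ≤ 14: [(14,11/2) (16,25/4) (16,31/3) (15,12) (14,66/5)]
5. Canonical ring: [(14,11/2) (16,25/4) (16,31/3) (15,12) (14,66/5)]

Clipped polygon: [(14,11/2) (16,25/4) (16,31/3) (15,12) (14,66/5)]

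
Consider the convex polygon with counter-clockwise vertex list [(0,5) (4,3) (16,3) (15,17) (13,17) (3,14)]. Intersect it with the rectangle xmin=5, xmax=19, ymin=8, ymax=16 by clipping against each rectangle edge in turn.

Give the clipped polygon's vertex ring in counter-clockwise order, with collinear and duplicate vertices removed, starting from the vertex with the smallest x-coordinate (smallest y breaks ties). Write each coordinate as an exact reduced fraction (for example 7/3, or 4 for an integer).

Clipped polygon: [(5,8) (219/14,8) (211/14,16) (29/3,16) (5,73/5)]

1. After x ≥ 5: [(5,3) (16,3) (15,17) (13,17) (5,73/5)]
2. After x ≤ 19: [(5,3) (16,3) (15,17) (13,17) (5,73/5)]
3. After y ≥ 8: [(5,8) (219/14,8) (15,17) (13,17) (5,73/5)]
4. After y ≤ 16: [(5,8) (219/14,8) (211/14,16) (29/3,16) (5,73/5)]
5. Canonical ring: [(5,8) (219/14,8) (211/14,16) (29/3,16) (5,73/5)]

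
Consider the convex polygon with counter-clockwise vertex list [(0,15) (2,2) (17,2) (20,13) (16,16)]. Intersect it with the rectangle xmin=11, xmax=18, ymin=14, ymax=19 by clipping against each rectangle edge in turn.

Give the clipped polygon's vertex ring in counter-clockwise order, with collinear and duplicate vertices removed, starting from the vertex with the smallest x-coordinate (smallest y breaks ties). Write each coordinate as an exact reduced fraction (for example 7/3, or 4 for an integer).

Clipped polygon: [(11,14) (18,14) (18,29/2) (16,16) (11,251/16)]

1. After x ≥ 11: [(11,251/16) (11,2) (17,2) (20,13) (16,16)]
2. After x ≤ 18: [(11,251/16) (11,2) (17,2) (18,17/3) (18,29/2) (16,16)]
3. After y ≥ 14: [(11,251/16) (11,14) (18,14) (18,29/2) (16,16)]
4. After y ≤ 19: [(11,251/16) (11,14) (18,14) (18,29/2) (16,16)]
5. Canonical ring: [(11,14) (18,14) (18,29/2) (16,16) (11,251/16)]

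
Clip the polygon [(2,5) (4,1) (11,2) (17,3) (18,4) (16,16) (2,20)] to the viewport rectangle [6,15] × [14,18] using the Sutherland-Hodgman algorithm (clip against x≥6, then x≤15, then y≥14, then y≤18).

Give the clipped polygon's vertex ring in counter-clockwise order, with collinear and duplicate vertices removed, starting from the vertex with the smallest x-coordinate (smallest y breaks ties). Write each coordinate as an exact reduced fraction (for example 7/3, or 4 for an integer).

Clipped polygon: [(6,14) (15,14) (15,114/7) (9,18) (6,18)]

1. After x ≥ 6: [(6,9/7) (11,2) (17,3) (18,4) (16,16) (6,132/7)]
2. After x ≤ 15: [(6,9/7) (11,2) (15,8/3) (15,114/7) (6,132/7)]
3. After y ≥ 14: [(6,14) (15,14) (15,114/7) (6,132/7)]
4. After y ≤ 18: [(6,18) (6,14) (15,14) (15,114/7) (9,18)]
5. Canonical ring: [(6,14) (15,14) (15,114/7) (9,18) (6,18)]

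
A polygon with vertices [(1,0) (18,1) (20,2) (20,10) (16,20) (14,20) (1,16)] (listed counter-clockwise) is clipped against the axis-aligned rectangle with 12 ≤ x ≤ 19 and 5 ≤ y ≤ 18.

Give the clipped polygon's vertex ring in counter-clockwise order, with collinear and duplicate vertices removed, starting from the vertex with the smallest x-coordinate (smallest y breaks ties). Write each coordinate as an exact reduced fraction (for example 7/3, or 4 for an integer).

Clipped polygon: [(12,5) (19,5) (19,25/2) (84/5,18) (12,18)]

1. After x ≥ 12: [(12,11/17) (18,1) (20,2) (20,10) (16,20) (14,20) (12,252/13)]
2. After x ≤ 19: [(12,11/17) (18,1) (19,3/2) (19,25/2) (16,20) (14,20) (12,252/13)]
3. After y ≥ 5: [(12,5) (19,5) (19,25/2) (16,20) (14,20) (12,252/13)]
4. After y ≤ 18: [(12,18) (12,5) (19,5) (19,25/2) (84/5,18)]
5. Canonical ring: [(12,5) (19,5) (19,25/2) (84/5,18) (12,18)]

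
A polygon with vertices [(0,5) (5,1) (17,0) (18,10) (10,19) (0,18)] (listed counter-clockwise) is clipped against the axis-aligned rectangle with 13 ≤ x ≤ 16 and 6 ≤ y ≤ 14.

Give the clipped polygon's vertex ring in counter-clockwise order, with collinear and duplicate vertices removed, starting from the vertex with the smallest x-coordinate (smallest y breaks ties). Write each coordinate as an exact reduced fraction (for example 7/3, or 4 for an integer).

1. After x ≥ 13: [(13,1/3) (17,0) (18,10) (13,125/8)]
2. After x ≤ 16: [(13,1/3) (16,1/12) (16,49/4) (13,125/8)]
3. After y ≥ 6: [(13,6) (16,6) (16,49/4) (13,125/8)]
4. After y ≤ 14: [(13,14) (13,6) (16,6) (16,49/4) (130/9,14)]
5. Canonical ring: [(13,6) (16,6) (16,49/4) (130/9,14) (13,14)]

Clipped polygon: [(13,6) (16,6) (16,49/4) (130/9,14) (13,14)]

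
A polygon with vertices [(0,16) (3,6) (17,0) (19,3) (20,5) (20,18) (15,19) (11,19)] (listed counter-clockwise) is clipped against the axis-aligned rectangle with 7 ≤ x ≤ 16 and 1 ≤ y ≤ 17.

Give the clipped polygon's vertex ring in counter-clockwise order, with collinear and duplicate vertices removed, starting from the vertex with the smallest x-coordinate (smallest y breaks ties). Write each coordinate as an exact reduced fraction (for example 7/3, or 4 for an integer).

Clipped polygon: [(7,30/7) (44/3,1) (16,1) (16,17) (7,17)]

1. After x ≥ 7: [(7,197/11) (7,30/7) (17,0) (19,3) (20,5) (20,18) (15,19) (11,19)]
2. After x ≤ 16: [(7,197/11) (7,30/7) (16,3/7) (16,94/5) (15,19) (11,19)]
3. After y ≥ 1: [(7,197/11) (7,30/7) (44/3,1) (16,1) (16,94/5) (15,19) (11,19)]
4. After y ≤ 17: [(7,17) (7,30/7) (44/3,1) (16,1) (16,17)]
5. Canonical ring: [(7,30/7) (44/3,1) (16,1) (16,17) (7,17)]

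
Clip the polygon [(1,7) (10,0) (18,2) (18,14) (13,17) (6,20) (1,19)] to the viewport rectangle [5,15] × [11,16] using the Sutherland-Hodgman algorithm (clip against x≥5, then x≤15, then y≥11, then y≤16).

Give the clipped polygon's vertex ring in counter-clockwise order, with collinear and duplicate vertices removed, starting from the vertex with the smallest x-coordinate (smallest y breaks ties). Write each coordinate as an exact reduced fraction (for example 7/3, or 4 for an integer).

Clipped polygon: [(5,11) (15,11) (15,79/5) (44/3,16) (5,16)]

1. After x ≥ 5: [(5,35/9) (10,0) (18,2) (18,14) (13,17) (6,20) (5,99/5)]
2. After x ≤ 15: [(5,35/9) (10,0) (15,5/4) (15,79/5) (13,17) (6,20) (5,99/5)]
3. After y ≥ 11: [(5,11) (15,11) (15,79/5) (13,17) (6,20) (5,99/5)]
4. After y ≤ 16: [(5,16) (5,11) (15,11) (15,79/5) (44/3,16)]
5. Canonical ring: [(5,11) (15,11) (15,79/5) (44/3,16) (5,16)]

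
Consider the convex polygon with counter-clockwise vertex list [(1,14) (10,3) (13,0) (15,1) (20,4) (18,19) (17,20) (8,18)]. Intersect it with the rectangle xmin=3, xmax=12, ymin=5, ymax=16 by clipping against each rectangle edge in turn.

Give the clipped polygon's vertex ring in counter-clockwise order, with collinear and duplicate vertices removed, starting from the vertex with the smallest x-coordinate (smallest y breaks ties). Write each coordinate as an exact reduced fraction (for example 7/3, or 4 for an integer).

1. After x ≥ 3: [(3,106/7) (3,104/9) (10,3) (13,0) (15,1) (20,4) (18,19) (17,20) (8,18)]
2. After x ≤ 12: [(3,106/7) (3,104/9) (10,3) (12,1) (12,170/9) (8,18)]
3. After y ≥ 5: [(3,106/7) (3,104/9) (92/11,5) (12,5) (12,170/9) (8,18)]
4. After y ≤ 16: [(9/2,16) (3,106/7) (3,104/9) (92/11,5) (12,5) (12,16)]
5. Canonical ring: [(3,104/9) (92/11,5) (12,5) (12,16) (9/2,16) (3,106/7)]

Clipped polygon: [(3,104/9) (92/11,5) (12,5) (12,16) (9/2,16) (3,106/7)]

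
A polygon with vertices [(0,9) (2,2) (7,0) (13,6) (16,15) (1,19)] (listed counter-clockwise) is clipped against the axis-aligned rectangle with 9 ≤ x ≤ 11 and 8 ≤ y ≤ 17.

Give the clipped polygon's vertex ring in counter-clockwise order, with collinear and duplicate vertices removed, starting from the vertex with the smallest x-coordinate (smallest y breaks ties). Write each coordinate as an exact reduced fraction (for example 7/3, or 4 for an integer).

1. After x ≥ 9: [(9,2) (13,6) (16,15) (9,253/15)]
2. After x ≤ 11: [(9,2) (11,4) (11,49/3) (9,253/15)]
3. After y ≥ 8: [(9,8) (11,8) (11,49/3) (9,253/15)]
4. After y ≤ 17: [(9,8) (11,8) (11,49/3) (9,253/15)]
5. Canonical ring: [(9,8) (11,8) (11,49/3) (9,253/15)]

Clipped polygon: [(9,8) (11,8) (11,49/3) (9,253/15)]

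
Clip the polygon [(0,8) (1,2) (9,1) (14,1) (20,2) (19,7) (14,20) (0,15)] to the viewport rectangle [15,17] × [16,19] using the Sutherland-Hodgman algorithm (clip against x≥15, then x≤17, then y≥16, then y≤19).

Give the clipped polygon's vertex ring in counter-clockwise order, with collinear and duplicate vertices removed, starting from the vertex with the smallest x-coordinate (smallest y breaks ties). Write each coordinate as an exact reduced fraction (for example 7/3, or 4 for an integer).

Clipped polygon: [(15,16) (202/13,16) (15,87/5)]

1. After x ≥ 15: [(15,7/6) (20,2) (19,7) (15,87/5)]
2. After x ≤ 17: [(15,7/6) (17,3/2) (17,61/5) (15,87/5)]
3. After y ≥ 16: [(15,16) (202/13,16) (15,87/5)]
4. After y ≤ 19: [(15,16) (202/13,16) (15,87/5)]
5. Canonical ring: [(15,16) (202/13,16) (15,87/5)]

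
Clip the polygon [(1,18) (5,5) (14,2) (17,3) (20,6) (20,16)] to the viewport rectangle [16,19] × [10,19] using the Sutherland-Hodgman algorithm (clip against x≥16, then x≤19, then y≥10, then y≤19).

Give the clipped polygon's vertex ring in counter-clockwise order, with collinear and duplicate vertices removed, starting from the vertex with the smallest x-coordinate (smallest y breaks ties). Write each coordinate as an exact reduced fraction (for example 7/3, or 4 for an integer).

Clipped polygon: [(16,10) (19,10) (19,306/19) (16,312/19)]

1. After x ≥ 16: [(16,312/19) (16,8/3) (17,3) (20,6) (20,16)]
2. After x ≤ 19: [(19,306/19) (16,312/19) (16,8/3) (17,3) (19,5)]
3. After y ≥ 10: [(19,10) (19,306/19) (16,312/19) (16,10)]
4. After y ≤ 19: [(19,10) (19,306/19) (16,312/19) (16,10)]
5. Canonical ring: [(16,10) (19,10) (19,306/19) (16,312/19)]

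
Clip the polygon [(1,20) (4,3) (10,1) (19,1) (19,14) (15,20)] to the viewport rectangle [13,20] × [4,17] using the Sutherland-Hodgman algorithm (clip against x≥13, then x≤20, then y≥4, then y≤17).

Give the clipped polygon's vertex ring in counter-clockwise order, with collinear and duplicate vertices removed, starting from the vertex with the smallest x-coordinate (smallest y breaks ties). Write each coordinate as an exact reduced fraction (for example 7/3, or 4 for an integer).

1. After x ≥ 13: [(13,20) (13,1) (19,1) (19,14) (15,20)]
2. After x ≤ 20: [(13,20) (13,1) (19,1) (19,14) (15,20)]
3. After y ≥ 4: [(13,20) (13,4) (19,4) (19,14) (15,20)]
4. After y ≤ 17: [(13,17) (13,4) (19,4) (19,14) (17,17)]
5. Canonical ring: [(13,4) (19,4) (19,14) (17,17) (13,17)]

Clipped polygon: [(13,4) (19,4) (19,14) (17,17) (13,17)]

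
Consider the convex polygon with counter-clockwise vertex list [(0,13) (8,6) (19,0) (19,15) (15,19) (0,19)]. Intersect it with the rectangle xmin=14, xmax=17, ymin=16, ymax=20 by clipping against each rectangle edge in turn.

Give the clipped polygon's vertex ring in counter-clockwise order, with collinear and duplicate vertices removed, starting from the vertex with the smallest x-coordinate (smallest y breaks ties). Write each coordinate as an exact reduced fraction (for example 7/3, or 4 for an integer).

1. After x ≥ 14: [(14,30/11) (19,0) (19,15) (15,19) (14,19)]
2. After x ≤ 17: [(14,30/11) (17,12/11) (17,17) (15,19) (14,19)]
3. After y ≥ 16: [(14,16) (17,16) (17,17) (15,19) (14,19)]
4. After y ≤ 20: [(14,16) (17,16) (17,17) (15,19) (14,19)]
5. Canonical ring: [(14,16) (17,16) (17,17) (15,19) (14,19)]

Clipped polygon: [(14,16) (17,16) (17,17) (15,19) (14,19)]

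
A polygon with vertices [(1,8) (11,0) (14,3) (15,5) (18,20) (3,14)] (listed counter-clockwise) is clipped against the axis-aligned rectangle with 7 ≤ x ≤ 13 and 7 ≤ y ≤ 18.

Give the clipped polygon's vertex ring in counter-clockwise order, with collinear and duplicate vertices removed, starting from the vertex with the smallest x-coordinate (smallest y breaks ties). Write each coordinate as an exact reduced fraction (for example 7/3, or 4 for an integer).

Clipped polygon: [(7,7) (13,7) (13,18) (7,78/5)]

1. After x ≥ 7: [(7,16/5) (11,0) (14,3) (15,5) (18,20) (7,78/5)]
2. After x ≤ 13: [(7,16/5) (11,0) (13,2) (13,18) (7,78/5)]
3. After y ≥ 7: [(7,7) (13,7) (13,18) (7,78/5)]
4. After y ≤ 18: [(7,7) (13,7) (13,18) (7,78/5)]
5. Canonical ring: [(7,7) (13,7) (13,18) (7,78/5)]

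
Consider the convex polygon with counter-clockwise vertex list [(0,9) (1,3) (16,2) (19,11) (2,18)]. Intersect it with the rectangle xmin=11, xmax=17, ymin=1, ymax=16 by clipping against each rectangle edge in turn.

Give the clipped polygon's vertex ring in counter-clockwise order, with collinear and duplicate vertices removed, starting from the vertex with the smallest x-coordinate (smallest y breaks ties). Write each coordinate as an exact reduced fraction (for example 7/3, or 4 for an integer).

Clipped polygon: [(11,7/3) (16,2) (17,5) (17,201/17) (11,243/17)]

1. After x ≥ 11: [(11,7/3) (16,2) (19,11) (11,243/17)]
2. After x ≤ 17: [(11,7/3) (16,2) (17,5) (17,201/17) (11,243/17)]
3. After y ≥ 1: [(11,7/3) (16,2) (17,5) (17,201/17) (11,243/17)]
4. After y ≤ 16: [(11,7/3) (16,2) (17,5) (17,201/17) (11,243/17)]
5. Canonical ring: [(11,7/3) (16,2) (17,5) (17,201/17) (11,243/17)]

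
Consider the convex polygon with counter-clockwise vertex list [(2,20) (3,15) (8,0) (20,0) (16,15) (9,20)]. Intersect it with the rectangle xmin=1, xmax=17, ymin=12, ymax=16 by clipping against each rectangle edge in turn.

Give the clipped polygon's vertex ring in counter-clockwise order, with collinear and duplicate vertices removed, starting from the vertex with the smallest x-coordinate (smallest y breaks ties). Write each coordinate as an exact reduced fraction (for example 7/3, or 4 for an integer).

Clipped polygon: [(14/5,16) (3,15) (4,12) (84/5,12) (16,15) (73/5,16)]

1. After x ≥ 1: [(2,20) (3,15) (8,0) (20,0) (16,15) (9,20)]
2. After x ≤ 17: [(2,20) (3,15) (8,0) (17,0) (17,45/4) (16,15) (9,20)]
3. After y ≥ 12: [(2,20) (3,15) (4,12) (84/5,12) (16,15) (9,20)]
4. After y ≤ 16: [(14/5,16) (3,15) (4,12) (84/5,12) (16,15) (73/5,16)]
5. Canonical ring: [(14/5,16) (3,15) (4,12) (84/5,12) (16,15) (73/5,16)]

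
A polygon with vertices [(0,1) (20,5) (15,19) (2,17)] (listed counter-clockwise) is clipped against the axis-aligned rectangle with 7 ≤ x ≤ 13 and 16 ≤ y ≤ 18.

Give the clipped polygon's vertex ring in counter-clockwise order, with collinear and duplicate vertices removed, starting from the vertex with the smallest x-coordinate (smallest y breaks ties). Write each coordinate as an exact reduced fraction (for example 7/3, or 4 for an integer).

Clipped polygon: [(7,16) (13,16) (13,18) (17/2,18) (7,231/13)]

1. After x ≥ 7: [(7,12/5) (20,5) (15,19) (7,231/13)]
2. After x ≤ 13: [(7,12/5) (13,18/5) (13,243/13) (7,231/13)]
3. After y ≥ 16: [(7,16) (13,16) (13,243/13) (7,231/13)]
4. After y ≤ 18: [(7,16) (13,16) (13,18) (17/2,18) (7,231/13)]
5. Canonical ring: [(7,16) (13,16) (13,18) (17/2,18) (7,231/13)]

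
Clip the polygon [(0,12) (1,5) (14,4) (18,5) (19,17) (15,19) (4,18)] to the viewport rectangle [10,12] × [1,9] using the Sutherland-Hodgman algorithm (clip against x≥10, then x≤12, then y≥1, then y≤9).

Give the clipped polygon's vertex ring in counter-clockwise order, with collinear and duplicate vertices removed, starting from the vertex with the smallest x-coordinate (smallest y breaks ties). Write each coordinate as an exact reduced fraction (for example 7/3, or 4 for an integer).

Clipped polygon: [(10,56/13) (12,54/13) (12,9) (10,9)]

1. After x ≥ 10: [(10,56/13) (14,4) (18,5) (19,17) (15,19) (10,204/11)]
2. After x ≤ 12: [(10,56/13) (12,54/13) (12,206/11) (10,204/11)]
3. After y ≥ 1: [(10,56/13) (12,54/13) (12,206/11) (10,204/11)]
4. After y ≤ 9: [(10,9) (10,56/13) (12,54/13) (12,9)]
5. Canonical ring: [(10,56/13) (12,54/13) (12,9) (10,9)]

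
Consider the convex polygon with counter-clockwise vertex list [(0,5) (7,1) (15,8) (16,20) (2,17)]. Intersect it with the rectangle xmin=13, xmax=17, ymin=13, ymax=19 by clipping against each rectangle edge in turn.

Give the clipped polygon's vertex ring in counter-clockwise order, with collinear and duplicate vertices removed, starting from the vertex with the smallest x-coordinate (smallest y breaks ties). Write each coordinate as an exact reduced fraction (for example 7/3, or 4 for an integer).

1. After x ≥ 13: [(13,25/4) (15,8) (16,20) (13,271/14)]
2. After x ≤ 17: [(13,25/4) (15,8) (16,20) (13,271/14)]
3. After y ≥ 13: [(13,13) (185/12,13) (16,20) (13,271/14)]
4. After y ≤ 19: [(13,19) (13,13) (185/12,13) (191/12,19)]
5. Canonical ring: [(13,13) (185/12,13) (191/12,19) (13,19)]

Clipped polygon: [(13,13) (185/12,13) (191/12,19) (13,19)]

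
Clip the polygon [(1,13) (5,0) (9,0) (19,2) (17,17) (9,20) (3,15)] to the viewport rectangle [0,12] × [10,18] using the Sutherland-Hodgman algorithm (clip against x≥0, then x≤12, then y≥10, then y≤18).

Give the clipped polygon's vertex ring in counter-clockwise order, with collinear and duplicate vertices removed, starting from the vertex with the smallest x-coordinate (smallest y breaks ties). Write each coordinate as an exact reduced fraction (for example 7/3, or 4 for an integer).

1. After x ≥ 0: [(1,13) (5,0) (9,0) (19,2) (17,17) (9,20) (3,15)]
2. After x ≤ 12: [(1,13) (5,0) (9,0) (12,3/5) (12,151/8) (9,20) (3,15)]
3. After y ≥ 10: [(1,13) (25/13,10) (12,10) (12,151/8) (9,20) (3,15)]
4. After y ≤ 18: [(1,13) (25/13,10) (12,10) (12,18) (33/5,18) (3,15)]
5. Canonical ring: [(1,13) (25/13,10) (12,10) (12,18) (33/5,18) (3,15)]

Clipped polygon: [(1,13) (25/13,10) (12,10) (12,18) (33/5,18) (3,15)]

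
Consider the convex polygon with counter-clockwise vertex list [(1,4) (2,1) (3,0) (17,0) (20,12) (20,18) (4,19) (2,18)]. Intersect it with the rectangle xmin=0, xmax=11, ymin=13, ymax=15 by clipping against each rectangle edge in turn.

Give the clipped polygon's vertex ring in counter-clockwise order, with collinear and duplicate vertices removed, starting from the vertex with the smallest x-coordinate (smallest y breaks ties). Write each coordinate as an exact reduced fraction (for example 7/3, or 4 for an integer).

Clipped polygon: [(23/14,13) (11,13) (11,15) (25/14,15)]

1. After x ≥ 0: [(1,4) (2,1) (3,0) (17,0) (20,12) (20,18) (4,19) (2,18)]
2. After x ≤ 11: [(1,4) (2,1) (3,0) (11,0) (11,297/16) (4,19) (2,18)]
3. After y ≥ 13: [(23/14,13) (11,13) (11,297/16) (4,19) (2,18)]
4. After y ≤ 15: [(25/14,15) (23/14,13) (11,13) (11,15)]
5. Canonical ring: [(23/14,13) (11,13) (11,15) (25/14,15)]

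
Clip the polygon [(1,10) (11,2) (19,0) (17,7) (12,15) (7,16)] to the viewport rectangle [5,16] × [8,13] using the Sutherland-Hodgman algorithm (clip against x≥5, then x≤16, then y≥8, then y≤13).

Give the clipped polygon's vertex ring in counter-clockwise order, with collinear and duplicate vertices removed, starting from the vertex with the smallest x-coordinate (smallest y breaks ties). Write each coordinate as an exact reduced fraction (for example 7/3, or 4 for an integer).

1. After x ≥ 5: [(5,14) (5,34/5) (11,2) (19,0) (17,7) (12,15) (7,16)]
2. After x ≤ 16: [(5,14) (5,34/5) (11,2) (16,3/4) (16,43/5) (12,15) (7,16)]
3. After y ≥ 8: [(5,14) (5,8) (16,8) (16,43/5) (12,15) (7,16)]
4. After y ≤ 13: [(5,13) (5,8) (16,8) (16,43/5) (53/4,13)]
5. Canonical ring: [(5,8) (16,8) (16,43/5) (53/4,13) (5,13)]

Clipped polygon: [(5,8) (16,8) (16,43/5) (53/4,13) (5,13)]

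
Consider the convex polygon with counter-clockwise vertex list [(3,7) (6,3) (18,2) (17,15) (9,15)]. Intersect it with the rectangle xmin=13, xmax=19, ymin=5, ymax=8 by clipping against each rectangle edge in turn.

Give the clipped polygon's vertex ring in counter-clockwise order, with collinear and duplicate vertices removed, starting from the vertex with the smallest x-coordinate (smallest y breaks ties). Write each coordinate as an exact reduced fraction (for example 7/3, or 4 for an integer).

1. After x ≥ 13: [(13,29/12) (18,2) (17,15) (13,15)]
2. After x ≤ 19: [(13,29/12) (18,2) (17,15) (13,15)]
3. After y ≥ 5: [(13,5) (231/13,5) (17,15) (13,15)]
4. After y ≤ 8: [(13,8) (13,5) (231/13,5) (228/13,8)]
5. Canonical ring: [(13,5) (231/13,5) (228/13,8) (13,8)]

Clipped polygon: [(13,5) (231/13,5) (228/13,8) (13,8)]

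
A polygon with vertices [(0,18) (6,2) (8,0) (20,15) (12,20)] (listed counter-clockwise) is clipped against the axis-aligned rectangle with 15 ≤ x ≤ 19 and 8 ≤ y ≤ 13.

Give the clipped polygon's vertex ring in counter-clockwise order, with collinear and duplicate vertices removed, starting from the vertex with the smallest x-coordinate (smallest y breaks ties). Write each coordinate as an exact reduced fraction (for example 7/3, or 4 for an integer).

1. After x ≥ 15: [(15,35/4) (20,15) (15,145/8)]
2. After x ≤ 19: [(15,35/4) (19,55/4) (19,125/8) (15,145/8)]
3. After y ≥ 8: [(15,35/4) (19,55/4) (19,125/8) (15,145/8)]
4. After y ≤ 13: [(15,13) (15,35/4) (92/5,13)]
5. Canonical ring: [(15,35/4) (92/5,13) (15,13)]

Clipped polygon: [(15,35/4) (92/5,13) (15,13)]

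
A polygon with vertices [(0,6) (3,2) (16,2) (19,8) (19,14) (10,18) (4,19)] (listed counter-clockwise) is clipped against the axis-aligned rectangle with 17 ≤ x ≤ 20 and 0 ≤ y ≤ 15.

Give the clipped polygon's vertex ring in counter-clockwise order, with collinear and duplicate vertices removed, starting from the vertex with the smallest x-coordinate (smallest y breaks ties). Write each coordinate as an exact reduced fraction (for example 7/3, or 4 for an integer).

Clipped polygon: [(17,4) (19,8) (19,14) (17,134/9)]

1. After x ≥ 17: [(17,4) (19,8) (19,14) (17,134/9)]
2. After x ≤ 20: [(17,4) (19,8) (19,14) (17,134/9)]
3. After y ≥ 0: [(17,4) (19,8) (19,14) (17,134/9)]
4. After y ≤ 15: [(17,4) (19,8) (19,14) (17,134/9)]
5. Canonical ring: [(17,4) (19,8) (19,14) (17,134/9)]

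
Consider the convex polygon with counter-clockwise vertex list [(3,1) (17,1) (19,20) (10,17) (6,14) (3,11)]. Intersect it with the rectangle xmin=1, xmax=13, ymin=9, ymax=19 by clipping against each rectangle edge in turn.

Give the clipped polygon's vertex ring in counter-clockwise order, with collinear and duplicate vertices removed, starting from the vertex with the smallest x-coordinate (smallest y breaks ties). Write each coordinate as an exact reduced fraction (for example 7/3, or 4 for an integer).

1. After x ≥ 1: [(3,1) (17,1) (19,20) (10,17) (6,14) (3,11)]
2. After x ≤ 13: [(3,1) (13,1) (13,18) (10,17) (6,14) (3,11)]
3. After y ≥ 9: [(3,9) (13,9) (13,18) (10,17) (6,14) (3,11)]
4. After y ≤ 19: [(3,9) (13,9) (13,18) (10,17) (6,14) (3,11)]
5. Canonical ring: [(3,9) (13,9) (13,18) (10,17) (6,14) (3,11)]

Clipped polygon: [(3,9) (13,9) (13,18) (10,17) (6,14) (3,11)]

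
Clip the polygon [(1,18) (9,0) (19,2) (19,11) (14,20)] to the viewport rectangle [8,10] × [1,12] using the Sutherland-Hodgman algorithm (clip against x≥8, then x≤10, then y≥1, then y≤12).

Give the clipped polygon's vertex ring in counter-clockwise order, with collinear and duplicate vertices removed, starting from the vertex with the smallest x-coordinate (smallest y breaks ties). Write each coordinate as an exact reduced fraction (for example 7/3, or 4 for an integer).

1. After x ≥ 8: [(8,248/13) (8,9/4) (9,0) (19,2) (19,11) (14,20)]
2. After x ≤ 10: [(10,252/13) (8,248/13) (8,9/4) (9,0) (10,1/5)]
3. After y ≥ 1: [(10,1) (10,252/13) (8,248/13) (8,9/4) (77/9,1)]
4. After y ≤ 12: [(10,1) (10,12) (8,12) (8,9/4) (77/9,1)]
5. Canonical ring: [(8,9/4) (77/9,1) (10,1) (10,12) (8,12)]

Clipped polygon: [(8,9/4) (77/9,1) (10,1) (10,12) (8,12)]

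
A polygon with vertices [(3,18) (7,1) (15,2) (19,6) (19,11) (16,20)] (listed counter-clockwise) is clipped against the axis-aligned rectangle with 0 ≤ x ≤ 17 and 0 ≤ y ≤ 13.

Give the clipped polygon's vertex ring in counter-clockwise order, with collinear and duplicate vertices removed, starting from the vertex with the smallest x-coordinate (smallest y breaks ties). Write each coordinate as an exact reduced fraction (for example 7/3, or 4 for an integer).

1. After x ≥ 0: [(3,18) (7,1) (15,2) (19,6) (19,11) (16,20)]
2. After x ≤ 17: [(3,18) (7,1) (15,2) (17,4) (17,17) (16,20)]
3. After y ≥ 0: [(3,18) (7,1) (15,2) (17,4) (17,17) (16,20)]
4. After y ≤ 13: [(71/17,13) (7,1) (15,2) (17,4) (17,13)]
5. Canonical ring: [(71/17,13) (7,1) (15,2) (17,4) (17,13)]

Clipped polygon: [(71/17,13) (7,1) (15,2) (17,4) (17,13)]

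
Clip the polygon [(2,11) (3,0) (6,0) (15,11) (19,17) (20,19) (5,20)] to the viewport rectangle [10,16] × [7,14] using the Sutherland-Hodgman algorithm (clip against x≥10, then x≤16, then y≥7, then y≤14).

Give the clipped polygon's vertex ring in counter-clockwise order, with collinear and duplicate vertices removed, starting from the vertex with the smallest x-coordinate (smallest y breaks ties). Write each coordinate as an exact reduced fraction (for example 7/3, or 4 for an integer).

Clipped polygon: [(10,7) (129/11,7) (15,11) (16,25/2) (16,14) (10,14)]

1. After x ≥ 10: [(10,44/9) (15,11) (19,17) (20,19) (10,59/3)]
2. After x ≤ 16: [(10,44/9) (15,11) (16,25/2) (16,289/15) (10,59/3)]
3. After y ≥ 7: [(10,7) (129/11,7) (15,11) (16,25/2) (16,289/15) (10,59/3)]
4. After y ≤ 14: [(10,14) (10,7) (129/11,7) (15,11) (16,25/2) (16,14)]
5. Canonical ring: [(10,7) (129/11,7) (15,11) (16,25/2) (16,14) (10,14)]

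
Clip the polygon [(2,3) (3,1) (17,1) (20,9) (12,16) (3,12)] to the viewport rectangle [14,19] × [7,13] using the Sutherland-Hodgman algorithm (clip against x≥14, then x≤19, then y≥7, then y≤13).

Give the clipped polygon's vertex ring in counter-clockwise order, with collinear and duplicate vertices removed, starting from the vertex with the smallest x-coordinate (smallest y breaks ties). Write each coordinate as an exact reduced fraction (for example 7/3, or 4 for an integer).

1. After x ≥ 14: [(14,1) (17,1) (20,9) (14,57/4)]
2. After x ≤ 19: [(14,1) (17,1) (19,19/3) (19,79/8) (14,57/4)]
3. After y ≥ 7: [(14,7) (19,7) (19,79/8) (14,57/4)]
4. After y ≤ 13: [(14,13) (14,7) (19,7) (19,79/8) (108/7,13)]
5. Canonical ring: [(14,7) (19,7) (19,79/8) (108/7,13) (14,13)]

Clipped polygon: [(14,7) (19,7) (19,79/8) (108/7,13) (14,13)]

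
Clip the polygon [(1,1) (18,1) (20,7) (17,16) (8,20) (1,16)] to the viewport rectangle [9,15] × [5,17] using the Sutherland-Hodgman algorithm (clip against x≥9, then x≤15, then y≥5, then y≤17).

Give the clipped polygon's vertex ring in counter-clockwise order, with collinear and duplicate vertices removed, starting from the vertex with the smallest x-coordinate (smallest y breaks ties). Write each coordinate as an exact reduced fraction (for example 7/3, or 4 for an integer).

Clipped polygon: [(9,5) (15,5) (15,152/9) (59/4,17) (9,17)]

1. After x ≥ 9: [(9,1) (18,1) (20,7) (17,16) (9,176/9)]
2. After x ≤ 15: [(9,1) (15,1) (15,152/9) (9,176/9)]
3. After y ≥ 5: [(9,5) (15,5) (15,152/9) (9,176/9)]
4. After y ≤ 17: [(9,17) (9,5) (15,5) (15,152/9) (59/4,17)]
5. Canonical ring: [(9,5) (15,5) (15,152/9) (59/4,17) (9,17)]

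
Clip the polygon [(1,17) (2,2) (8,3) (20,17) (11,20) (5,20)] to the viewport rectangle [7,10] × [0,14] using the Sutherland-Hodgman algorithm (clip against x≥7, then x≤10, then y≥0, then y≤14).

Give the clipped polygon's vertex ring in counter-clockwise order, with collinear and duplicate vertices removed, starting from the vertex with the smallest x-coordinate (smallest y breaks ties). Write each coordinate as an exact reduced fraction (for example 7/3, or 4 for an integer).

1. After x ≥ 7: [(7,17/6) (8,3) (20,17) (11,20) (7,20)]
2. After x ≤ 10: [(7,17/6) (8,3) (10,16/3) (10,20) (7,20)]
3. After y ≥ 0: [(7,17/6) (8,3) (10,16/3) (10,20) (7,20)]
4. After y ≤ 14: [(7,14) (7,17/6) (8,3) (10,16/3) (10,14)]
5. Canonical ring: [(7,17/6) (8,3) (10,16/3) (10,14) (7,14)]

Clipped polygon: [(7,17/6) (8,3) (10,16/3) (10,14) (7,14)]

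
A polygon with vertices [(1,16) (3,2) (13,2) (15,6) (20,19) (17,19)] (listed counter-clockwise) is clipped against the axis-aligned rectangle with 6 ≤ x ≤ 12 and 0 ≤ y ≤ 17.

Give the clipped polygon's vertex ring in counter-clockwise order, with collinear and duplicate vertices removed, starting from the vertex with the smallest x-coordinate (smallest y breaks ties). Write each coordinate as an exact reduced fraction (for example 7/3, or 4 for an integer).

1. After x ≥ 6: [(6,271/16) (6,2) (13,2) (15,6) (20,19) (17,19)]
2. After x ≤ 12: [(12,289/16) (6,271/16) (6,2) (12,2)]
3. After y ≥ 0: [(12,289/16) (6,271/16) (6,2) (12,2)]
4. After y ≤ 17: [(12,17) (19/3,17) (6,271/16) (6,2) (12,2)]
5. Canonical ring: [(6,2) (12,2) (12,17) (19/3,17) (6,271/16)]

Clipped polygon: [(6,2) (12,2) (12,17) (19/3,17) (6,271/16)]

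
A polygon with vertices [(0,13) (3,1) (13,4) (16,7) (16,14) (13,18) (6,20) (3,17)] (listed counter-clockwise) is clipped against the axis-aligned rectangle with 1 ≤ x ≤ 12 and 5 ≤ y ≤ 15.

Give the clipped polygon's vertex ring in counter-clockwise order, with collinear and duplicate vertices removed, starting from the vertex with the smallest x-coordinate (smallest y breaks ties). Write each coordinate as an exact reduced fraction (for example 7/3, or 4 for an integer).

1. After x ≥ 1: [(1,43/3) (1,9) (3,1) (13,4) (16,7) (16,14) (13,18) (6,20) (3,17)]
2. After x ≤ 12: [(1,43/3) (1,9) (3,1) (12,37/10) (12,128/7) (6,20) (3,17)]
3. After y ≥ 5: [(1,43/3) (1,9) (2,5) (12,5) (12,128/7) (6,20) (3,17)]
4. After y ≤ 15: [(3/2,15) (1,43/3) (1,9) (2,5) (12,5) (12,15)]
5. Canonical ring: [(1,9) (2,5) (12,5) (12,15) (3/2,15) (1,43/3)]

Clipped polygon: [(1,9) (2,5) (12,5) (12,15) (3/2,15) (1,43/3)]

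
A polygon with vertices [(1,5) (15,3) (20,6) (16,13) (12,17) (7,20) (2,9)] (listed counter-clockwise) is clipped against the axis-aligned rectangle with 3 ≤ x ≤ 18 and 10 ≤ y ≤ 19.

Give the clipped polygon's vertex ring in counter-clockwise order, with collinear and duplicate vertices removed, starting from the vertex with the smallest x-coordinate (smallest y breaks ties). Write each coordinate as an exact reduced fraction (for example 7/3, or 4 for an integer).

1. After x ≥ 3: [(3,33/7) (15,3) (20,6) (16,13) (12,17) (7,20) (3,56/5)]
2. After x ≤ 18: [(3,33/7) (15,3) (18,24/5) (18,19/2) (16,13) (12,17) (7,20) (3,56/5)]
3. After y ≥ 10: [(3,10) (124/7,10) (16,13) (12,17) (7,20) (3,56/5)]
4. After y ≤ 19: [(3,10) (124/7,10) (16,13) (12,17) (26/3,19) (72/11,19) (3,56/5)]
5. Canonical ring: [(3,10) (124/7,10) (16,13) (12,17) (26/3,19) (72/11,19) (3,56/5)]

Clipped polygon: [(3,10) (124/7,10) (16,13) (12,17) (26/3,19) (72/11,19) (3,56/5)]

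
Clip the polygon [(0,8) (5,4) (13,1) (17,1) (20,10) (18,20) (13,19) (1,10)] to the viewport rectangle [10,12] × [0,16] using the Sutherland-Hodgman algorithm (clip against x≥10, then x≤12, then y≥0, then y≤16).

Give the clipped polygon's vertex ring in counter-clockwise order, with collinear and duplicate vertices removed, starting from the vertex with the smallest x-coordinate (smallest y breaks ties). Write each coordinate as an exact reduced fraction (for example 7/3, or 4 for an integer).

Clipped polygon: [(10,17/8) (12,11/8) (12,16) (10,16)]

1. After x ≥ 10: [(10,17/8) (13,1) (17,1) (20,10) (18,20) (13,19) (10,67/4)]
2. After x ≤ 12: [(10,17/8) (12,11/8) (12,73/4) (10,67/4)]
3. After y ≥ 0: [(10,17/8) (12,11/8) (12,73/4) (10,67/4)]
4. After y ≤ 16: [(10,16) (10,17/8) (12,11/8) (12,16)]
5. Canonical ring: [(10,17/8) (12,11/8) (12,16) (10,16)]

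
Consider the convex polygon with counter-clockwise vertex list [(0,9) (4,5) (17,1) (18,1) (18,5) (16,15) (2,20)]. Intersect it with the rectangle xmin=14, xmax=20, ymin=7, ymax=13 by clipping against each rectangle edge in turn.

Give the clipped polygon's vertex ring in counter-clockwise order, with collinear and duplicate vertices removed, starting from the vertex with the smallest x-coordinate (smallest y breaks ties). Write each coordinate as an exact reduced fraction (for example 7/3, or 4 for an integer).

1. After x ≥ 14: [(14,25/13) (17,1) (18,1) (18,5) (16,15) (14,110/7)]
2. After x ≤ 20: [(14,25/13) (17,1) (18,1) (18,5) (16,15) (14,110/7)]
3. After y ≥ 7: [(14,7) (88/5,7) (16,15) (14,110/7)]
4. After y ≤ 13: [(14,13) (14,7) (88/5,7) (82/5,13)]
5. Canonical ring: [(14,7) (88/5,7) (82/5,13) (14,13)]

Clipped polygon: [(14,7) (88/5,7) (82/5,13) (14,13)]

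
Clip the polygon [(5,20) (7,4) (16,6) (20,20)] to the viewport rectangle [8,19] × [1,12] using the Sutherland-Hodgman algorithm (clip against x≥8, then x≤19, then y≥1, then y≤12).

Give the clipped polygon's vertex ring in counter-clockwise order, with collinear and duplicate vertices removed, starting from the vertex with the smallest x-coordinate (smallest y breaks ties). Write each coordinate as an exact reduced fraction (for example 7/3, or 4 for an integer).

Clipped polygon: [(8,38/9) (16,6) (124/7,12) (8,12)]

1. After x ≥ 8: [(8,20) (8,38/9) (16,6) (20,20)]
2. After x ≤ 19: [(19,20) (8,20) (8,38/9) (16,6) (19,33/2)]
3. After y ≥ 1: [(19,20) (8,20) (8,38/9) (16,6) (19,33/2)]
4. After y ≤ 12: [(8,12) (8,38/9) (16,6) (124/7,12)]
5. Canonical ring: [(8,38/9) (16,6) (124/7,12) (8,12)]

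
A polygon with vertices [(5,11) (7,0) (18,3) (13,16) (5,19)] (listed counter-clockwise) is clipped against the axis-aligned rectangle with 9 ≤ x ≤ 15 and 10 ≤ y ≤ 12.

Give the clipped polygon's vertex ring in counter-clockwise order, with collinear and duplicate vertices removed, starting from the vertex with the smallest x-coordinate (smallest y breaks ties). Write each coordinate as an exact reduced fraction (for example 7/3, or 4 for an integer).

1. After x ≥ 9: [(9,6/11) (18,3) (13,16) (9,35/2)]
2. After x ≤ 15: [(9,6/11) (15,24/11) (15,54/5) (13,16) (9,35/2)]
3. After y ≥ 10: [(9,10) (15,10) (15,54/5) (13,16) (9,35/2)]
4. After y ≤ 12: [(9,12) (9,10) (15,10) (15,54/5) (189/13,12)]
5. Canonical ring: [(9,10) (15,10) (15,54/5) (189/13,12) (9,12)]

Clipped polygon: [(9,10) (15,10) (15,54/5) (189/13,12) (9,12)]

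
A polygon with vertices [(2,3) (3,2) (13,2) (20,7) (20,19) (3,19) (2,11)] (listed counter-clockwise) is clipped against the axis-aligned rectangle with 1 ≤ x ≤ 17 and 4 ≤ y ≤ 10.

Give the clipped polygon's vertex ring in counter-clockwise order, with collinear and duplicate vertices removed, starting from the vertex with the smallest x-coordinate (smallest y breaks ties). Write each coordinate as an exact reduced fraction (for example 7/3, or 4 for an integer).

1. After x ≥ 1: [(2,3) (3,2) (13,2) (20,7) (20,19) (3,19) (2,11)]
2. After x ≤ 17: [(2,3) (3,2) (13,2) (17,34/7) (17,19) (3,19) (2,11)]
3. After y ≥ 4: [(2,4) (79/5,4) (17,34/7) (17,19) (3,19) (2,11)]
4. After y ≤ 10: [(2,10) (2,4) (79/5,4) (17,34/7) (17,10)]
5. Canonical ring: [(2,4) (79/5,4) (17,34/7) (17,10) (2,10)]

Clipped polygon: [(2,4) (79/5,4) (17,34/7) (17,10) (2,10)]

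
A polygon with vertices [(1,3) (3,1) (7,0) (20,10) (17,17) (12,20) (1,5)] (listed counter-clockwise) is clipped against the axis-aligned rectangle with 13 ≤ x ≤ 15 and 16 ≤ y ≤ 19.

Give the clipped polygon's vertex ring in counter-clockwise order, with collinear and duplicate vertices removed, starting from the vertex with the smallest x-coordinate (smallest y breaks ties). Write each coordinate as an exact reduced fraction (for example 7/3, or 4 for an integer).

1. After x ≥ 13: [(13,60/13) (20,10) (17,17) (13,97/5)]
2. After x ≤ 15: [(13,60/13) (15,80/13) (15,91/5) (13,97/5)]
3. After y ≥ 16: [(13,16) (15,16) (15,91/5) (13,97/5)]
4. After y ≤ 19: [(13,19) (13,16) (15,16) (15,91/5) (41/3,19)]
5. Canonical ring: [(13,16) (15,16) (15,91/5) (41/3,19) (13,19)]

Clipped polygon: [(13,16) (15,16) (15,91/5) (41/3,19) (13,19)]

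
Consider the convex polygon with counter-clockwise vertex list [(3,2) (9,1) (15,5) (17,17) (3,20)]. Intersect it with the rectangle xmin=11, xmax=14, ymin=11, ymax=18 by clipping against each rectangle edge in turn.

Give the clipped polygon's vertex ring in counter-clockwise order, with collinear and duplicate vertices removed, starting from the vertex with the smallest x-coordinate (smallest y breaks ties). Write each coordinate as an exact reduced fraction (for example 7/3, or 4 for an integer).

1. After x ≥ 11: [(11,7/3) (15,5) (17,17) (11,128/7)]
2. After x ≤ 14: [(11,7/3) (14,13/3) (14,247/14) (11,128/7)]
3. After y ≥ 11: [(11,11) (14,11) (14,247/14) (11,128/7)]
4. After y ≤ 18: [(11,18) (11,11) (14,11) (14,247/14) (37/3,18)]
5. Canonical ring: [(11,11) (14,11) (14,247/14) (37/3,18) (11,18)]

Clipped polygon: [(11,11) (14,11) (14,247/14) (37/3,18) (11,18)]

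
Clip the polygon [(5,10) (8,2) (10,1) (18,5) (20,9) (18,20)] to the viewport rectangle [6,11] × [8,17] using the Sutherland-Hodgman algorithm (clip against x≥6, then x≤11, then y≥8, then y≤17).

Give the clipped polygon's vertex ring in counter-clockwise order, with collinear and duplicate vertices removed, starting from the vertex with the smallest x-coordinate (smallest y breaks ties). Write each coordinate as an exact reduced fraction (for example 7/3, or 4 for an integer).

1. After x ≥ 6: [(6,140/13) (6,22/3) (8,2) (10,1) (18,5) (20,9) (18,20)]
2. After x ≤ 11: [(11,190/13) (6,140/13) (6,22/3) (8,2) (10,1) (11,3/2)]
3. After y ≥ 8: [(11,8) (11,190/13) (6,140/13) (6,8)]
4. After y ≤ 17: [(11,8) (11,190/13) (6,140/13) (6,8)]
5. Canonical ring: [(6,8) (11,8) (11,190/13) (6,140/13)]

Clipped polygon: [(6,8) (11,8) (11,190/13) (6,140/13)]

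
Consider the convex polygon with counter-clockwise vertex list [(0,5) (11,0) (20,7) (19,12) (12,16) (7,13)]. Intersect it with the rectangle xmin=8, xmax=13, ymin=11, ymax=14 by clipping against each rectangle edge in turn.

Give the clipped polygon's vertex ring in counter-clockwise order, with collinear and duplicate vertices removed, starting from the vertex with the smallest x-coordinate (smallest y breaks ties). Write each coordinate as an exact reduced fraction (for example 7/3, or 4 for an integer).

Clipped polygon: [(8,11) (13,11) (13,14) (26/3,14) (8,68/5)]

1. After x ≥ 8: [(8,15/11) (11,0) (20,7) (19,12) (12,16) (8,68/5)]
2. After x ≤ 13: [(8,15/11) (11,0) (13,14/9) (13,108/7) (12,16) (8,68/5)]
3. After y ≥ 11: [(8,11) (13,11) (13,108/7) (12,16) (8,68/5)]
4. After y ≤ 14: [(8,11) (13,11) (13,14) (26/3,14) (8,68/5)]
5. Canonical ring: [(8,11) (13,11) (13,14) (26/3,14) (8,68/5)]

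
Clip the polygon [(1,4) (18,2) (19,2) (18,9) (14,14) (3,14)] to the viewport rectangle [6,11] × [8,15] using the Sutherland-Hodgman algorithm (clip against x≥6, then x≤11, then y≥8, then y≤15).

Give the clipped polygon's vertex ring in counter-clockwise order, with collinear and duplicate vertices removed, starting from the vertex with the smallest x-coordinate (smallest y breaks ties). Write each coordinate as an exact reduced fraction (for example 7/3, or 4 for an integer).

1. After x ≥ 6: [(6,58/17) (18,2) (19,2) (18,9) (14,14) (6,14)]
2. After x ≤ 11: [(6,58/17) (11,48/17) (11,14) (6,14)]
3. After y ≥ 8: [(6,8) (11,8) (11,14) (6,14)]
4. After y ≤ 15: [(6,8) (11,8) (11,14) (6,14)]
5. Canonical ring: [(6,8) (11,8) (11,14) (6,14)]

Clipped polygon: [(6,8) (11,8) (11,14) (6,14)]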